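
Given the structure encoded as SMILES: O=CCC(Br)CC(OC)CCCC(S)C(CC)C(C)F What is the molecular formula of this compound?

C15H28BrFO2S

Walk through each heavy atom and fill implicit hydrogens from standard valence (C 4, N 3, O 2, S 2, halogen 1):
  atom 1: O, bond orders sum to 2 (valence 2) → 0 H
  atom 2: C, bond orders sum to 3 (valence 4) → 1 H
  atom 3: C, bond orders sum to 2 (valence 4) → 2 H
  atom 4: C, bond orders sum to 3 (valence 4) → 1 H
  atom 5: Br (halogen, monovalent) → 0 H
  atom 6: C, bond orders sum to 2 (valence 4) → 2 H
  atom 7: C, bond orders sum to 3 (valence 4) → 1 H
  atom 8: O, bond orders sum to 2 (valence 2) → 0 H
  atom 9: C, bond orders sum to 1 (valence 4) → 3 H
  atom 10: C, bond orders sum to 2 (valence 4) → 2 H
  atom 11: C, bond orders sum to 2 (valence 4) → 2 H
  atom 12: C, bond orders sum to 2 (valence 4) → 2 H
  atom 13: C, bond orders sum to 3 (valence 4) → 1 H
  atom 14: S, bond orders sum to 1 (valence 2) → 1 H
  atom 15: C, bond orders sum to 3 (valence 4) → 1 H
  atom 16: C, bond orders sum to 2 (valence 4) → 2 H
  atom 17: C, bond orders sum to 1 (valence 4) → 3 H
  atom 18: C, bond orders sum to 3 (valence 4) → 1 H
  atom 19: C, bond orders sum to 1 (valence 4) → 3 H
  atom 20: F (halogen, monovalent) → 0 H
Totals → C:15, H:28, Br:1, F:1, O:2, S:1.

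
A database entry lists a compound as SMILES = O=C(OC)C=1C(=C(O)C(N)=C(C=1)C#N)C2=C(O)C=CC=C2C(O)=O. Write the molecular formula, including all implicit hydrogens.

C16H12N2O6

Walk through each heavy atom and fill implicit hydrogens from standard valence (C 4, N 3, O 2, S 2, halogen 1):
  atom 1: O, bond orders sum to 2 (valence 2) → 0 H
  atom 2: C, bond orders sum to 4 (valence 4) → 0 H
  atom 3: O, bond orders sum to 2 (valence 2) → 0 H
  atom 4: C, bond orders sum to 1 (valence 4) → 3 H
  atom 5: C, bond orders sum to 4 (valence 4) → 0 H
  atom 6: C, bond orders sum to 4 (valence 4) → 0 H
  atom 7: C, bond orders sum to 4 (valence 4) → 0 H
  atom 8: O, bond orders sum to 1 (valence 2) → 1 H
  atom 9: C, bond orders sum to 4 (valence 4) → 0 H
  atom 10: N, bond orders sum to 1 (valence 3) → 2 H
  atom 11: C, bond orders sum to 4 (valence 4) → 0 H
  atom 12: C, bond orders sum to 3 (valence 4) → 1 H
  atom 13: C, bond orders sum to 4 (valence 4) → 0 H
  atom 14: N, bond orders sum to 3 (valence 3) → 0 H
  atom 15: C, bond orders sum to 4 (valence 4) → 0 H
  atom 16: C, bond orders sum to 4 (valence 4) → 0 H
  atom 17: O, bond orders sum to 1 (valence 2) → 1 H
  atom 18: C, bond orders sum to 3 (valence 4) → 1 H
  atom 19: C, bond orders sum to 3 (valence 4) → 1 H
  atom 20: C, bond orders sum to 3 (valence 4) → 1 H
  atom 21: C, bond orders sum to 4 (valence 4) → 0 H
  atom 22: C, bond orders sum to 4 (valence 4) → 0 H
  atom 23: O, bond orders sum to 1 (valence 2) → 1 H
  atom 24: O, bond orders sum to 2 (valence 2) → 0 H
Totals → C:16, H:12, N:2, O:6.
In Hill order: C16H12N2O6.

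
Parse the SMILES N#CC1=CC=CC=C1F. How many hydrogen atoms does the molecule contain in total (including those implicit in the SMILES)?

Walk through each heavy atom and fill implicit hydrogens from standard valence (C 4, N 3, O 2, S 2, halogen 1):
  atom 1: N, bond orders sum to 3 (valence 3) → 0 H
  atom 2: C, bond orders sum to 4 (valence 4) → 0 H
  atom 3: C, bond orders sum to 4 (valence 4) → 0 H
  atom 4: C, bond orders sum to 3 (valence 4) → 1 H
  atom 5: C, bond orders sum to 3 (valence 4) → 1 H
  atom 6: C, bond orders sum to 3 (valence 4) → 1 H
  atom 7: C, bond orders sum to 3 (valence 4) → 1 H
  atom 8: C, bond orders sum to 4 (valence 4) → 0 H
  atom 9: F (halogen, monovalent) → 0 H
Total hydrogens: 4.

4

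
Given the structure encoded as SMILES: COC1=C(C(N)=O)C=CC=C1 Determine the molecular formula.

Walk through each heavy atom and fill implicit hydrogens from standard valence (C 4, N 3, O 2, S 2, halogen 1):
  atom 1: C, bond orders sum to 1 (valence 4) → 3 H
  atom 2: O, bond orders sum to 2 (valence 2) → 0 H
  atom 3: C, bond orders sum to 4 (valence 4) → 0 H
  atom 4: C, bond orders sum to 4 (valence 4) → 0 H
  atom 5: C, bond orders sum to 4 (valence 4) → 0 H
  atom 6: N, bond orders sum to 1 (valence 3) → 2 H
  atom 7: O, bond orders sum to 2 (valence 2) → 0 H
  atom 8: C, bond orders sum to 3 (valence 4) → 1 H
  atom 9: C, bond orders sum to 3 (valence 4) → 1 H
  atom 10: C, bond orders sum to 3 (valence 4) → 1 H
  atom 11: C, bond orders sum to 3 (valence 4) → 1 H
Totals → C:8, H:9, N:1, O:2.

C8H9NO2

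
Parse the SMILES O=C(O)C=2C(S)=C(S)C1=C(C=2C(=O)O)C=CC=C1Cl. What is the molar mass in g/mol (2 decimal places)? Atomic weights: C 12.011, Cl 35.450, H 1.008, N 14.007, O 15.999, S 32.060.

First, the molecular formula is C12H7ClO4S2 (counting implicit H from valence).
  C: 12 × 12.011 = 144.132
  Cl: 1 × 35.450 = 35.450
  H: 7 × 1.008 = 7.056
  O: 4 × 15.999 = 63.996
  S: 2 × 32.060 = 64.120
Sum: 12×12.011 + 1×35.450 + 7×1.008 + 4×15.999 + 2×32.060 = 314.754 → 314.75 g/mol.

314.75 g/mol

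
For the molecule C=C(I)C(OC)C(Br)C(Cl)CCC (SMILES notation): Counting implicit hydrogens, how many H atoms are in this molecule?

15

Walk through each heavy atom and fill implicit hydrogens from standard valence (C 4, N 3, O 2, S 2, halogen 1):
  atom 1: C, bond orders sum to 2 (valence 4) → 2 H
  atom 2: C, bond orders sum to 4 (valence 4) → 0 H
  atom 3: I (halogen, monovalent) → 0 H
  atom 4: C, bond orders sum to 3 (valence 4) → 1 H
  atom 5: O, bond orders sum to 2 (valence 2) → 0 H
  atom 6: C, bond orders sum to 1 (valence 4) → 3 H
  atom 7: C, bond orders sum to 3 (valence 4) → 1 H
  atom 8: Br (halogen, monovalent) → 0 H
  atom 9: C, bond orders sum to 3 (valence 4) → 1 H
  atom 10: Cl (halogen, monovalent) → 0 H
  atom 11: C, bond orders sum to 2 (valence 4) → 2 H
  atom 12: C, bond orders sum to 2 (valence 4) → 2 H
  atom 13: C, bond orders sum to 1 (valence 4) → 3 H
Total hydrogens: 15.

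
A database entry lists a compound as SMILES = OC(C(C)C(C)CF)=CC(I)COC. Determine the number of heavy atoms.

14

Every atom symbol written in the SMILES (organic subset) is one heavy atom; implicit H are not written.
Heavy atoms by element → C:10, F:1, I:1, O:2.
Total: 14.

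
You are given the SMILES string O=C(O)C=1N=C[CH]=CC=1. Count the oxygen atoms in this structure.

2

Scan the SMILES for O atoms (remember two-letter symbols like Cl and Br are single atoms).
Oxygen count: 2.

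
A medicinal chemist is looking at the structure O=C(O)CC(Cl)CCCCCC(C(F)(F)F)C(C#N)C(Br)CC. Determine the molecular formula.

C15H22BrClF3NO2

Walk through each heavy atom and fill implicit hydrogens from standard valence (C 4, N 3, O 2, S 2, halogen 1):
  atom 1: O, bond orders sum to 2 (valence 2) → 0 H
  atom 2: C, bond orders sum to 4 (valence 4) → 0 H
  atom 3: O, bond orders sum to 1 (valence 2) → 1 H
  atom 4: C, bond orders sum to 2 (valence 4) → 2 H
  atom 5: C, bond orders sum to 3 (valence 4) → 1 H
  atom 6: Cl (halogen, monovalent) → 0 H
  atom 7: C, bond orders sum to 2 (valence 4) → 2 H
  atom 8: C, bond orders sum to 2 (valence 4) → 2 H
  atom 9: C, bond orders sum to 2 (valence 4) → 2 H
  atom 10: C, bond orders sum to 2 (valence 4) → 2 H
  atom 11: C, bond orders sum to 2 (valence 4) → 2 H
  atom 12: C, bond orders sum to 3 (valence 4) → 1 H
  atom 13: C, bond orders sum to 4 (valence 4) → 0 H
  atom 14: F (halogen, monovalent) → 0 H
  atom 15: F (halogen, monovalent) → 0 H
  atom 16: F (halogen, monovalent) → 0 H
  atom 17: C, bond orders sum to 3 (valence 4) → 1 H
  atom 18: C, bond orders sum to 4 (valence 4) → 0 H
  atom 19: N, bond orders sum to 3 (valence 3) → 0 H
  atom 20: C, bond orders sum to 3 (valence 4) → 1 H
  atom 21: Br (halogen, monovalent) → 0 H
  atom 22: C, bond orders sum to 2 (valence 4) → 2 H
  atom 23: C, bond orders sum to 1 (valence 4) → 3 H
Totals → C:15, H:22, Br:1, Cl:1, F:3, N:1, O:2.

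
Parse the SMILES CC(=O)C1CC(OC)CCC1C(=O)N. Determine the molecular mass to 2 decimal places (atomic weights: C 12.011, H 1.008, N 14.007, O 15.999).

First, the molecular formula is C10H17NO3 (counting implicit H from valence).
  C: 10 × 12.011 = 120.110
  H: 17 × 1.008 = 17.136
  N: 1 × 14.007 = 14.007
  O: 3 × 15.999 = 47.997
Sum: 10×12.011 + 17×1.008 + 1×14.007 + 3×15.999 = 199.250 → 199.25 g/mol.

199.25 g/mol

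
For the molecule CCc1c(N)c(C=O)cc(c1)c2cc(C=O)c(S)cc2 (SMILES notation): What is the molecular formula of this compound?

C16H15NO2S

Walk through each heavy atom and fill implicit hydrogens from standard valence (C 4, N 3, O 2, S 2, halogen 1); for lowercase aromatic atoms, an aromatic c carries 1 H when it has two neighbours and 0 H with three, and aromatic n carries 0 H:
  atom 1: C, bond orders sum to 1 (valence 4) → 3 H
  atom 2: C, bond orders sum to 2 (valence 4) → 2 H
  atom 3: aromatic c, 3 neighbours → 0 H
  atom 4: aromatic c, 3 neighbours → 0 H
  atom 5: N, bond orders sum to 1 (valence 3) → 2 H
  atom 6: aromatic c, 3 neighbours → 0 H
  atom 7: C, bond orders sum to 3 (valence 4) → 1 H
  atom 8: O, bond orders sum to 2 (valence 2) → 0 H
  atom 9: aromatic c, 2 neighbours → 1 H
  atom 10: aromatic c, 3 neighbours → 0 H
  atom 11: aromatic c, 2 neighbours → 1 H
  atom 12: aromatic c, 3 neighbours → 0 H
  atom 13: aromatic c, 2 neighbours → 1 H
  atom 14: aromatic c, 3 neighbours → 0 H
  atom 15: C, bond orders sum to 3 (valence 4) → 1 H
  atom 16: O, bond orders sum to 2 (valence 2) → 0 H
  atom 17: aromatic c, 3 neighbours → 0 H
  atom 18: S, bond orders sum to 1 (valence 2) → 1 H
  atom 19: aromatic c, 2 neighbours → 1 H
  atom 20: aromatic c, 2 neighbours → 1 H
Totals → C:16, H:15, N:1, O:2, S:1.
In Hill order: C16H15NO2S.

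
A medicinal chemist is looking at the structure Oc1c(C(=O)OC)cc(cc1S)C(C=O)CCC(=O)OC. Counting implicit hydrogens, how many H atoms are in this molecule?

Walk through each heavy atom and fill implicit hydrogens from standard valence (C 4, N 3, O 2, S 2, halogen 1); for lowercase aromatic atoms, an aromatic c carries 1 H when it has two neighbours and 0 H with three, and aromatic n carries 0 H:
  atom 1: O, bond orders sum to 1 (valence 2) → 1 H
  atom 2: aromatic c, 3 neighbours → 0 H
  atom 3: aromatic c, 3 neighbours → 0 H
  atom 4: C, bond orders sum to 4 (valence 4) → 0 H
  atom 5: O, bond orders sum to 2 (valence 2) → 0 H
  atom 6: O, bond orders sum to 2 (valence 2) → 0 H
  atom 7: C, bond orders sum to 1 (valence 4) → 3 H
  atom 8: aromatic c, 2 neighbours → 1 H
  atom 9: aromatic c, 3 neighbours → 0 H
  atom 10: aromatic c, 2 neighbours → 1 H
  atom 11: aromatic c, 3 neighbours → 0 H
  atom 12: S, bond orders sum to 1 (valence 2) → 1 H
  atom 13: C, bond orders sum to 3 (valence 4) → 1 H
  atom 14: C, bond orders sum to 3 (valence 4) → 1 H
  atom 15: O, bond orders sum to 2 (valence 2) → 0 H
  atom 16: C, bond orders sum to 2 (valence 4) → 2 H
  atom 17: C, bond orders sum to 2 (valence 4) → 2 H
  atom 18: C, bond orders sum to 4 (valence 4) → 0 H
  atom 19: O, bond orders sum to 2 (valence 2) → 0 H
  atom 20: O, bond orders sum to 2 (valence 2) → 0 H
  atom 21: C, bond orders sum to 1 (valence 4) → 3 H
Total hydrogens: 16.

16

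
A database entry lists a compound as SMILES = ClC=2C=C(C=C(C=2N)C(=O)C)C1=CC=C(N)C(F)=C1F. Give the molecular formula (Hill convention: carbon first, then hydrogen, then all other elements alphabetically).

C14H11ClF2N2O

Walk through each heavy atom and fill implicit hydrogens from standard valence (C 4, N 3, O 2, S 2, halogen 1):
  atom 1: Cl (halogen, monovalent) → 0 H
  atom 2: C, bond orders sum to 4 (valence 4) → 0 H
  atom 3: C, bond orders sum to 3 (valence 4) → 1 H
  atom 4: C, bond orders sum to 4 (valence 4) → 0 H
  atom 5: C, bond orders sum to 3 (valence 4) → 1 H
  atom 6: C, bond orders sum to 4 (valence 4) → 0 H
  atom 7: C, bond orders sum to 4 (valence 4) → 0 H
  atom 8: N, bond orders sum to 1 (valence 3) → 2 H
  atom 9: C, bond orders sum to 4 (valence 4) → 0 H
  atom 10: O, bond orders sum to 2 (valence 2) → 0 H
  atom 11: C, bond orders sum to 1 (valence 4) → 3 H
  atom 12: C, bond orders sum to 4 (valence 4) → 0 H
  atom 13: C, bond orders sum to 3 (valence 4) → 1 H
  atom 14: C, bond orders sum to 3 (valence 4) → 1 H
  atom 15: C, bond orders sum to 4 (valence 4) → 0 H
  atom 16: N, bond orders sum to 1 (valence 3) → 2 H
  atom 17: C, bond orders sum to 4 (valence 4) → 0 H
  atom 18: F (halogen, monovalent) → 0 H
  atom 19: C, bond orders sum to 4 (valence 4) → 0 H
  atom 20: F (halogen, monovalent) → 0 H
Totals → C:14, H:11, Cl:1, F:2, N:2, O:1.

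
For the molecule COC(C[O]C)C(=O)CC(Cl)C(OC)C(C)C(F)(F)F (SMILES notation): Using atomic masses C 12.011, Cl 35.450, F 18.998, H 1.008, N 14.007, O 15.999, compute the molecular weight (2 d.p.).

320.73 g/mol

First, the molecular formula is C12H20ClF3O4 (counting implicit H from valence).
  C: 12 × 12.011 = 144.132
  Cl: 1 × 35.450 = 35.450
  F: 3 × 18.998 = 56.994
  H: 20 × 1.008 = 20.160
  O: 4 × 15.999 = 63.996
Sum: 12×12.011 + 1×35.450 + 3×18.998 + 20×1.008 + 4×15.999 = 320.732 → 320.73 g/mol.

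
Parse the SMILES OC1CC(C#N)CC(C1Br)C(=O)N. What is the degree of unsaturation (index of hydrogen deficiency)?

Molecular formula: C8H11BrN2O2.
DoU = (2C + 2 + N − H − X) / 2, where X is the halogen count and O/S are ignored.
    = (2·8 + 2 + 2 − 11 − 1) / 2 = 8 / 2 = 4.

4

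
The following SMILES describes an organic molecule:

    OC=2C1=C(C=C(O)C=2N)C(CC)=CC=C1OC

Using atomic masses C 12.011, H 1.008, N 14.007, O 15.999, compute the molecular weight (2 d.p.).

233.27 g/mol

First, the molecular formula is C13H15NO3 (counting implicit H from valence).
  C: 13 × 12.011 = 156.143
  H: 15 × 1.008 = 15.120
  N: 1 × 14.007 = 14.007
  O: 3 × 15.999 = 47.997
Sum: 13×12.011 + 15×1.008 + 1×14.007 + 3×15.999 = 233.267 → 233.27 g/mol.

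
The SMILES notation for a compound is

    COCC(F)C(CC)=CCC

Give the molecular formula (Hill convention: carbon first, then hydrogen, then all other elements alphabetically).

C9H17FO

Walk through each heavy atom and fill implicit hydrogens from standard valence (C 4, N 3, O 2, S 2, halogen 1):
  atom 1: C, bond orders sum to 1 (valence 4) → 3 H
  atom 2: O, bond orders sum to 2 (valence 2) → 0 H
  atom 3: C, bond orders sum to 2 (valence 4) → 2 H
  atom 4: C, bond orders sum to 3 (valence 4) → 1 H
  atom 5: F (halogen, monovalent) → 0 H
  atom 6: C, bond orders sum to 4 (valence 4) → 0 H
  atom 7: C, bond orders sum to 2 (valence 4) → 2 H
  atom 8: C, bond orders sum to 1 (valence 4) → 3 H
  atom 9: C, bond orders sum to 3 (valence 4) → 1 H
  atom 10: C, bond orders sum to 2 (valence 4) → 2 H
  atom 11: C, bond orders sum to 1 (valence 4) → 3 H
Totals → C:9, H:17, F:1, O:1.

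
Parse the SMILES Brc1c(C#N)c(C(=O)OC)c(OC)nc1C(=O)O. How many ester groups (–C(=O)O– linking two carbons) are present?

The ester motif appears at heavy-atom position 7 in the SMILES.
Other groups present: 1 carboxylic acid, 1 ether, 1 nitrile.
Ester count: 1.

1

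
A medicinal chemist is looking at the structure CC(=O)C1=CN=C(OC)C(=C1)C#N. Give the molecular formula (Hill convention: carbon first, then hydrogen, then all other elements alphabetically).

C9H8N2O2

Walk through each heavy atom and fill implicit hydrogens from standard valence (C 4, N 3, O 2, S 2, halogen 1):
  atom 1: C, bond orders sum to 1 (valence 4) → 3 H
  atom 2: C, bond orders sum to 4 (valence 4) → 0 H
  atom 3: O, bond orders sum to 2 (valence 2) → 0 H
  atom 4: C, bond orders sum to 4 (valence 4) → 0 H
  atom 5: C, bond orders sum to 3 (valence 4) → 1 H
  atom 6: N, bond orders sum to 3 (valence 3) → 0 H
  atom 7: C, bond orders sum to 4 (valence 4) → 0 H
  atom 8: O, bond orders sum to 2 (valence 2) → 0 H
  atom 9: C, bond orders sum to 1 (valence 4) → 3 H
  atom 10: C, bond orders sum to 4 (valence 4) → 0 H
  atom 11: C, bond orders sum to 3 (valence 4) → 1 H
  atom 12: C, bond orders sum to 4 (valence 4) → 0 H
  atom 13: N, bond orders sum to 3 (valence 3) → 0 H
Totals → C:9, H:8, N:2, O:2.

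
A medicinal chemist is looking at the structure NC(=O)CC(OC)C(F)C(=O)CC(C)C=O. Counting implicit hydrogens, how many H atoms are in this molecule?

16

Walk through each heavy atom and fill implicit hydrogens from standard valence (C 4, N 3, O 2, S 2, halogen 1):
  atom 1: N, bond orders sum to 1 (valence 3) → 2 H
  atom 2: C, bond orders sum to 4 (valence 4) → 0 H
  atom 3: O, bond orders sum to 2 (valence 2) → 0 H
  atom 4: C, bond orders sum to 2 (valence 4) → 2 H
  atom 5: C, bond orders sum to 3 (valence 4) → 1 H
  atom 6: O, bond orders sum to 2 (valence 2) → 0 H
  atom 7: C, bond orders sum to 1 (valence 4) → 3 H
  atom 8: C, bond orders sum to 3 (valence 4) → 1 H
  atom 9: F (halogen, monovalent) → 0 H
  atom 10: C, bond orders sum to 4 (valence 4) → 0 H
  atom 11: O, bond orders sum to 2 (valence 2) → 0 H
  atom 12: C, bond orders sum to 2 (valence 4) → 2 H
  atom 13: C, bond orders sum to 3 (valence 4) → 1 H
  atom 14: C, bond orders sum to 1 (valence 4) → 3 H
  atom 15: C, bond orders sum to 3 (valence 4) → 1 H
  atom 16: O, bond orders sum to 2 (valence 2) → 0 H
Total hydrogens: 16.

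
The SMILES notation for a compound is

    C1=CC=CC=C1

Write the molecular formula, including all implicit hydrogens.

Walk through each heavy atom and fill implicit hydrogens from standard valence (C 4, N 3, O 2, S 2, halogen 1):
  atom 1: C, bond orders sum to 3 (valence 4) → 1 H
  atom 2: C, bond orders sum to 3 (valence 4) → 1 H
  atom 3: C, bond orders sum to 3 (valence 4) → 1 H
  atom 4: C, bond orders sum to 3 (valence 4) → 1 H
  atom 5: C, bond orders sum to 3 (valence 4) → 1 H
  atom 6: C, bond orders sum to 3 (valence 4) → 1 H
Totals → C:6, H:6.
In Hill order: C6H6.

C6H6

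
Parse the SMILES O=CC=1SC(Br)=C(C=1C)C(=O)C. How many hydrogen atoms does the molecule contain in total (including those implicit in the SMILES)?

7

Walk through each heavy atom and fill implicit hydrogens from standard valence (C 4, N 3, O 2, S 2, halogen 1):
  atom 1: O, bond orders sum to 2 (valence 2) → 0 H
  atom 2: C, bond orders sum to 3 (valence 4) → 1 H
  atom 3: C, bond orders sum to 4 (valence 4) → 0 H
  atom 4: S, bond orders sum to 2 (valence 2) → 0 H
  atom 5: C, bond orders sum to 4 (valence 4) → 0 H
  atom 6: Br (halogen, monovalent) → 0 H
  atom 7: C, bond orders sum to 4 (valence 4) → 0 H
  atom 8: C, bond orders sum to 4 (valence 4) → 0 H
  atom 9: C, bond orders sum to 1 (valence 4) → 3 H
  atom 10: C, bond orders sum to 4 (valence 4) → 0 H
  atom 11: O, bond orders sum to 2 (valence 2) → 0 H
  atom 12: C, bond orders sum to 1 (valence 4) → 3 H
Total hydrogens: 7.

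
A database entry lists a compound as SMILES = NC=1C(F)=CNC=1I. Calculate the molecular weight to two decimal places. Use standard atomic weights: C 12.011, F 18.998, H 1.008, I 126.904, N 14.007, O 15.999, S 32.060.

225.99 g/mol

First, the molecular formula is C4H4FIN2 (counting implicit H from valence).
  C: 4 × 12.011 = 48.044
  F: 1 × 18.998 = 18.998
  H: 4 × 1.008 = 4.032
  I: 1 × 126.904 = 126.904
  N: 2 × 14.007 = 28.014
Sum: 4×12.011 + 1×18.998 + 4×1.008 + 1×126.904 + 2×14.007 = 225.992 → 225.99 g/mol.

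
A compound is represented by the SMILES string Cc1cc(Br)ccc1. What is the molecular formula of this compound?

Walk through each heavy atom and fill implicit hydrogens from standard valence (C 4, N 3, O 2, S 2, halogen 1); for lowercase aromatic atoms, an aromatic c carries 1 H when it has two neighbours and 0 H with three, and aromatic n carries 0 H:
  atom 1: C, bond orders sum to 1 (valence 4) → 3 H
  atom 2: aromatic c, 3 neighbours → 0 H
  atom 3: aromatic c, 2 neighbours → 1 H
  atom 4: aromatic c, 3 neighbours → 0 H
  atom 5: Br (halogen, monovalent) → 0 H
  atom 6: aromatic c, 2 neighbours → 1 H
  atom 7: aromatic c, 2 neighbours → 1 H
  atom 8: aromatic c, 2 neighbours → 1 H
Totals → C:7, H:7, Br:1.

C7H7Br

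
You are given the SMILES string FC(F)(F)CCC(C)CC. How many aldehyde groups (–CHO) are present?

0

Scan the SMILES for the aldehyde motif — none present.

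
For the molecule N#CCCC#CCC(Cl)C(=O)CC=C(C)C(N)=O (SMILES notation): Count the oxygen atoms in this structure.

Scan the SMILES for O atoms (remember two-letter symbols like Cl and Br are single atoms).
Oxygen count: 2.

2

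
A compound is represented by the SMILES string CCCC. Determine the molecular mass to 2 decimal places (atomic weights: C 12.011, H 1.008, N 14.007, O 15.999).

First, the molecular formula is C4H10 (counting implicit H from valence).
  C: 4 × 12.011 = 48.044
  H: 10 × 1.008 = 10.080
Sum: 4×12.011 + 10×1.008 = 58.124 → 58.12 g/mol.

58.12 g/mol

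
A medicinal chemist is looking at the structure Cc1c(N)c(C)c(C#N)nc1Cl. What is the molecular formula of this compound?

Walk through each heavy atom and fill implicit hydrogens from standard valence (C 4, N 3, O 2, S 2, halogen 1); for lowercase aromatic atoms, an aromatic c carries 1 H when it has two neighbours and 0 H with three, and aromatic n carries 0 H:
  atom 1: C, bond orders sum to 1 (valence 4) → 3 H
  atom 2: aromatic c, 3 neighbours → 0 H
  atom 3: aromatic c, 3 neighbours → 0 H
  atom 4: N, bond orders sum to 1 (valence 3) → 2 H
  atom 5: aromatic c, 3 neighbours → 0 H
  atom 6: C, bond orders sum to 1 (valence 4) → 3 H
  atom 7: aromatic c, 3 neighbours → 0 H
  atom 8: C, bond orders sum to 4 (valence 4) → 0 H
  atom 9: N, bond orders sum to 3 (valence 3) → 0 H
  atom 10: aromatic n, 2 neighbours → 0 H
  atom 11: aromatic c, 3 neighbours → 0 H
  atom 12: Cl (halogen, monovalent) → 0 H
Totals → C:8, H:8, Cl:1, N:3.
In Hill order: C8H8ClN3.

C8H8ClN3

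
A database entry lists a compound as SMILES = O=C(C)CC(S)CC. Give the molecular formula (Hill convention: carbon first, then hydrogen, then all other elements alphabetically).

C6H12OS

Walk through each heavy atom and fill implicit hydrogens from standard valence (C 4, N 3, O 2, S 2, halogen 1):
  atom 1: O, bond orders sum to 2 (valence 2) → 0 H
  atom 2: C, bond orders sum to 4 (valence 4) → 0 H
  atom 3: C, bond orders sum to 1 (valence 4) → 3 H
  atom 4: C, bond orders sum to 2 (valence 4) → 2 H
  atom 5: C, bond orders sum to 3 (valence 4) → 1 H
  atom 6: S, bond orders sum to 1 (valence 2) → 1 H
  atom 7: C, bond orders sum to 2 (valence 4) → 2 H
  atom 8: C, bond orders sum to 1 (valence 4) → 3 H
Totals → C:6, H:12, O:1, S:1.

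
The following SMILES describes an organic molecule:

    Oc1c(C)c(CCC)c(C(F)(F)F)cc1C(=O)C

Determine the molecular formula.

C13H15F3O2

Walk through each heavy atom and fill implicit hydrogens from standard valence (C 4, N 3, O 2, S 2, halogen 1); for lowercase aromatic atoms, an aromatic c carries 1 H when it has two neighbours and 0 H with three, and aromatic n carries 0 H:
  atom 1: O, bond orders sum to 1 (valence 2) → 1 H
  atom 2: aromatic c, 3 neighbours → 0 H
  atom 3: aromatic c, 3 neighbours → 0 H
  atom 4: C, bond orders sum to 1 (valence 4) → 3 H
  atom 5: aromatic c, 3 neighbours → 0 H
  atom 6: C, bond orders sum to 2 (valence 4) → 2 H
  atom 7: C, bond orders sum to 2 (valence 4) → 2 H
  atom 8: C, bond orders sum to 1 (valence 4) → 3 H
  atom 9: aromatic c, 3 neighbours → 0 H
  atom 10: C, bond orders sum to 4 (valence 4) → 0 H
  atom 11: F (halogen, monovalent) → 0 H
  atom 12: F (halogen, monovalent) → 0 H
  atom 13: F (halogen, monovalent) → 0 H
  atom 14: aromatic c, 2 neighbours → 1 H
  atom 15: aromatic c, 3 neighbours → 0 H
  atom 16: C, bond orders sum to 4 (valence 4) → 0 H
  atom 17: O, bond orders sum to 2 (valence 2) → 0 H
  atom 18: C, bond orders sum to 1 (valence 4) → 3 H
Totals → C:13, H:15, F:3, O:2.
In Hill order: C13H15F3O2.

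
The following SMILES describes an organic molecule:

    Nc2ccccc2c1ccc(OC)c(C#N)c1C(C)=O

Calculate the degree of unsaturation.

Molecular formula: C16H14N2O2.
DoU = (2C + 2 + N − H − X) / 2, where X is the halogen count and O/S are ignored.
    = (2·16 + 2 + 2 − 14 − 0) / 2 = 22 / 2 = 11.

11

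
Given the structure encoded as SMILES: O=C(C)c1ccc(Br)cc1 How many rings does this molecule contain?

1

In SMILES, each pair of matching ring-closure digits denotes one ring-closing bond; the number of such bonds equals the number of independent rings.
Ring-closure bonds here: 1.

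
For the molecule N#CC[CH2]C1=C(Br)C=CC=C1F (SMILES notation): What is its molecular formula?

C9H7BrFN

Walk through each heavy atom and fill implicit hydrogens from standard valence (C 4, N 3, O 2, S 2, halogen 1):
  atom 1: N, bond orders sum to 3 (valence 3) → 0 H
  atom 2: C, bond orders sum to 4 (valence 4) → 0 H
  atom 3: C, bond orders sum to 2 (valence 4) → 2 H
  atom 4: C with explicit H count 2
  atom 5: C, bond orders sum to 4 (valence 4) → 0 H
  atom 6: C, bond orders sum to 4 (valence 4) → 0 H
  atom 7: Br (halogen, monovalent) → 0 H
  atom 8: C, bond orders sum to 3 (valence 4) → 1 H
  atom 9: C, bond orders sum to 3 (valence 4) → 1 H
  atom 10: C, bond orders sum to 3 (valence 4) → 1 H
  atom 11: C, bond orders sum to 4 (valence 4) → 0 H
  atom 12: F (halogen, monovalent) → 0 H
Totals → C:9, H:7, Br:1, F:1, N:1.
In Hill order: C9H7BrFN.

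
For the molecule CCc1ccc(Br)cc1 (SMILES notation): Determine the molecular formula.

Walk through each heavy atom and fill implicit hydrogens from standard valence (C 4, N 3, O 2, S 2, halogen 1); for lowercase aromatic atoms, an aromatic c carries 1 H when it has two neighbours and 0 H with three, and aromatic n carries 0 H:
  atom 1: C, bond orders sum to 1 (valence 4) → 3 H
  atom 2: C, bond orders sum to 2 (valence 4) → 2 H
  atom 3: aromatic c, 3 neighbours → 0 H
  atom 4: aromatic c, 2 neighbours → 1 H
  atom 5: aromatic c, 2 neighbours → 1 H
  atom 6: aromatic c, 3 neighbours → 0 H
  atom 7: Br (halogen, monovalent) → 0 H
  atom 8: aromatic c, 2 neighbours → 1 H
  atom 9: aromatic c, 2 neighbours → 1 H
Totals → C:8, H:9, Br:1.

C8H9Br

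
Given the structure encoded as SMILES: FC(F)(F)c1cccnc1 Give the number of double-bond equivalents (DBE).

Molecular formula: C6H4F3N.
DoU = (2C + 2 + N − H − X) / 2, where X is the halogen count and O/S are ignored.
    = (2·6 + 2 + 1 − 4 − 3) / 2 = 8 / 2 = 4.

4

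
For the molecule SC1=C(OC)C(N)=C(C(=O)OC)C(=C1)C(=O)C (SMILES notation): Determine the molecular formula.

C11H13NO4S

Walk through each heavy atom and fill implicit hydrogens from standard valence (C 4, N 3, O 2, S 2, halogen 1):
  atom 1: S, bond orders sum to 1 (valence 2) → 1 H
  atom 2: C, bond orders sum to 4 (valence 4) → 0 H
  atom 3: C, bond orders sum to 4 (valence 4) → 0 H
  atom 4: O, bond orders sum to 2 (valence 2) → 0 H
  atom 5: C, bond orders sum to 1 (valence 4) → 3 H
  atom 6: C, bond orders sum to 4 (valence 4) → 0 H
  atom 7: N, bond orders sum to 1 (valence 3) → 2 H
  atom 8: C, bond orders sum to 4 (valence 4) → 0 H
  atom 9: C, bond orders sum to 4 (valence 4) → 0 H
  atom 10: O, bond orders sum to 2 (valence 2) → 0 H
  atom 11: O, bond orders sum to 2 (valence 2) → 0 H
  atom 12: C, bond orders sum to 1 (valence 4) → 3 H
  atom 13: C, bond orders sum to 4 (valence 4) → 0 H
  atom 14: C, bond orders sum to 3 (valence 4) → 1 H
  atom 15: C, bond orders sum to 4 (valence 4) → 0 H
  atom 16: O, bond orders sum to 2 (valence 2) → 0 H
  atom 17: C, bond orders sum to 1 (valence 4) → 3 H
Totals → C:11, H:13, N:1, O:4, S:1.
In Hill order: C11H13NO4S.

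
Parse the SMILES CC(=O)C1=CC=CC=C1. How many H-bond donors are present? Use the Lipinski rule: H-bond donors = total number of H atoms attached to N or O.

Donors: find every N or O and count the H atoms it carries.
  atom 3 (O): bond orders sum to 2 → 0 H
Lipinski HBD = 0.

0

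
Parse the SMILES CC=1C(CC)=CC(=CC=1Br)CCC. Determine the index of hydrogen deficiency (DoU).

4

Degree of unsaturation = (number of rings) + (number of π bonds).
Ring closures in the SMILES: 1.
π bonds: 3 double bonds (each 1 DoU) → 3 DoU from unsaturation.
Total DoU = 1 + 3 = 4.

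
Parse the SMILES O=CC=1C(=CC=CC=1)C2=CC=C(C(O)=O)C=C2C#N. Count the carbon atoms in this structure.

Count every carbon token in the SMILES (each C, including those in ring-closure positions and inside branches).
Carbon count: 15.

15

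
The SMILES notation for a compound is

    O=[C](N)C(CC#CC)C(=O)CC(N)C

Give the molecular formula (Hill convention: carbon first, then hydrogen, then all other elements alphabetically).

Walk through each heavy atom and fill implicit hydrogens from standard valence (C 4, N 3, O 2, S 2, halogen 1):
  atom 1: O, bond orders sum to 2 (valence 2) → 0 H
  atom 2: C with explicit H count 0
  atom 3: N, bond orders sum to 1 (valence 3) → 2 H
  atom 4: C, bond orders sum to 3 (valence 4) → 1 H
  atom 5: C, bond orders sum to 2 (valence 4) → 2 H
  atom 6: C, bond orders sum to 4 (valence 4) → 0 H
  atom 7: C, bond orders sum to 4 (valence 4) → 0 H
  atom 8: C, bond orders sum to 1 (valence 4) → 3 H
  atom 9: C, bond orders sum to 4 (valence 4) → 0 H
  atom 10: O, bond orders sum to 2 (valence 2) → 0 H
  atom 11: C, bond orders sum to 2 (valence 4) → 2 H
  atom 12: C, bond orders sum to 3 (valence 4) → 1 H
  atom 13: N, bond orders sum to 1 (valence 3) → 2 H
  atom 14: C, bond orders sum to 1 (valence 4) → 3 H
Totals → C:10, H:16, N:2, O:2.
In Hill order: C10H16N2O2.

C10H16N2O2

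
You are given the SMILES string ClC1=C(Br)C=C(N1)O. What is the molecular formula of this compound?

C4H3BrClNO

Walk through each heavy atom and fill implicit hydrogens from standard valence (C 4, N 3, O 2, S 2, halogen 1):
  atom 1: Cl (halogen, monovalent) → 0 H
  atom 2: C, bond orders sum to 4 (valence 4) → 0 H
  atom 3: C, bond orders sum to 4 (valence 4) → 0 H
  atom 4: Br (halogen, monovalent) → 0 H
  atom 5: C, bond orders sum to 3 (valence 4) → 1 H
  atom 6: C, bond orders sum to 4 (valence 4) → 0 H
  atom 7: N, bond orders sum to 2 (valence 3) → 1 H
  atom 8: O, bond orders sum to 1 (valence 2) → 1 H
Totals → C:4, H:3, Br:1, Cl:1, N:1, O:1.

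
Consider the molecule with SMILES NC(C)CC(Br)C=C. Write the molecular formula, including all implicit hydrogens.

Walk through each heavy atom and fill implicit hydrogens from standard valence (C 4, N 3, O 2, S 2, halogen 1):
  atom 1: N, bond orders sum to 1 (valence 3) → 2 H
  atom 2: C, bond orders sum to 3 (valence 4) → 1 H
  atom 3: C, bond orders sum to 1 (valence 4) → 3 H
  atom 4: C, bond orders sum to 2 (valence 4) → 2 H
  atom 5: C, bond orders sum to 3 (valence 4) → 1 H
  atom 6: Br (halogen, monovalent) → 0 H
  atom 7: C, bond orders sum to 3 (valence 4) → 1 H
  atom 8: C, bond orders sum to 2 (valence 4) → 2 H
Totals → C:6, H:12, Br:1, N:1.

C6H12BrN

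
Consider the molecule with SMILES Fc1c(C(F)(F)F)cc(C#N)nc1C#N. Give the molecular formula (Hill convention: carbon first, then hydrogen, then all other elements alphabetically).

Walk through each heavy atom and fill implicit hydrogens from standard valence (C 4, N 3, O 2, S 2, halogen 1); for lowercase aromatic atoms, an aromatic c carries 1 H when it has two neighbours and 0 H with three, and aromatic n carries 0 H:
  atom 1: F (halogen, monovalent) → 0 H
  atom 2: aromatic c, 3 neighbours → 0 H
  atom 3: aromatic c, 3 neighbours → 0 H
  atom 4: C, bond orders sum to 4 (valence 4) → 0 H
  atom 5: F (halogen, monovalent) → 0 H
  atom 6: F (halogen, monovalent) → 0 H
  atom 7: F (halogen, monovalent) → 0 H
  atom 8: aromatic c, 2 neighbours → 1 H
  atom 9: aromatic c, 3 neighbours → 0 H
  atom 10: C, bond orders sum to 4 (valence 4) → 0 H
  atom 11: N, bond orders sum to 3 (valence 3) → 0 H
  atom 12: aromatic n, 2 neighbours → 0 H
  atom 13: aromatic c, 3 neighbours → 0 H
  atom 14: C, bond orders sum to 4 (valence 4) → 0 H
  atom 15: N, bond orders sum to 3 (valence 3) → 0 H
Totals → C:8, H:1, F:4, N:3.
In Hill order: C8HF4N3.

C8HF4N3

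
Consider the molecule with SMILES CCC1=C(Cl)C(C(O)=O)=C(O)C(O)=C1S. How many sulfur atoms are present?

1

Scan the SMILES for S atoms (remember two-letter symbols like Cl and Br are single atoms).
Sulfur count: 1.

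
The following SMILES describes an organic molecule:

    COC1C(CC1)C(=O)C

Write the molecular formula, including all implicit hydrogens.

C7H12O2

Walk through each heavy atom and fill implicit hydrogens from standard valence (C 4, N 3, O 2, S 2, halogen 1):
  atom 1: C, bond orders sum to 1 (valence 4) → 3 H
  atom 2: O, bond orders sum to 2 (valence 2) → 0 H
  atom 3: C, bond orders sum to 3 (valence 4) → 1 H
  atom 4: C, bond orders sum to 3 (valence 4) → 1 H
  atom 5: C, bond orders sum to 2 (valence 4) → 2 H
  atom 6: C, bond orders sum to 2 (valence 4) → 2 H
  atom 7: C, bond orders sum to 4 (valence 4) → 0 H
  atom 8: O, bond orders sum to 2 (valence 2) → 0 H
  atom 9: C, bond orders sum to 1 (valence 4) → 3 H
Totals → C:7, H:12, O:2.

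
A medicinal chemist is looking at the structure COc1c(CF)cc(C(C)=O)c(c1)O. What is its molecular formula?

Walk through each heavy atom and fill implicit hydrogens from standard valence (C 4, N 3, O 2, S 2, halogen 1); for lowercase aromatic atoms, an aromatic c carries 1 H when it has two neighbours and 0 H with three, and aromatic n carries 0 H:
  atom 1: C, bond orders sum to 1 (valence 4) → 3 H
  atom 2: O, bond orders sum to 2 (valence 2) → 0 H
  atom 3: aromatic c, 3 neighbours → 0 H
  atom 4: aromatic c, 3 neighbours → 0 H
  atom 5: C, bond orders sum to 2 (valence 4) → 2 H
  atom 6: F (halogen, monovalent) → 0 H
  atom 7: aromatic c, 2 neighbours → 1 H
  atom 8: aromatic c, 3 neighbours → 0 H
  atom 9: C, bond orders sum to 4 (valence 4) → 0 H
  atom 10: C, bond orders sum to 1 (valence 4) → 3 H
  atom 11: O, bond orders sum to 2 (valence 2) → 0 H
  atom 12: aromatic c, 3 neighbours → 0 H
  atom 13: aromatic c, 2 neighbours → 1 H
  atom 14: O, bond orders sum to 1 (valence 2) → 1 H
Totals → C:10, H:11, F:1, O:3.
In Hill order: C10H11FO3.

C10H11FO3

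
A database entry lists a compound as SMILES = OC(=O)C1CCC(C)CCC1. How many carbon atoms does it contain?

Count every carbon token in the SMILES (each C, including those in ring-closure positions and inside branches).
Carbon count: 9.

9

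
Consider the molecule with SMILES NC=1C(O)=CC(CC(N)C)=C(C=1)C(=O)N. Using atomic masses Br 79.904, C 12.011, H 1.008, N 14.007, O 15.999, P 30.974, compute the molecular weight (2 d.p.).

209.25 g/mol

First, the molecular formula is C10H15N3O2 (counting implicit H from valence).
  C: 10 × 12.011 = 120.110
  H: 15 × 1.008 = 15.120
  N: 3 × 14.007 = 42.021
  O: 2 × 15.999 = 31.998
Sum: 10×12.011 + 15×1.008 + 3×14.007 + 2×15.999 = 209.249 → 209.25 g/mol.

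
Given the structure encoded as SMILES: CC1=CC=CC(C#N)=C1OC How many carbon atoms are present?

Count every carbon token in the SMILES (each C, including those in ring-closure positions and inside branches).
Carbon count: 9.

9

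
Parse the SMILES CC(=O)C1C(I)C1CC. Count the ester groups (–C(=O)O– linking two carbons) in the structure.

0

Scan the SMILES for the ester motif — none present.
Groups that are present: 1 ketone.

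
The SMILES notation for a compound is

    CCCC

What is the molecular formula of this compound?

C4H10

Walk through each heavy atom and fill implicit hydrogens from standard valence (C 4, N 3, O 2, S 2, halogen 1):
  atom 1: C, bond orders sum to 1 (valence 4) → 3 H
  atom 2: C, bond orders sum to 2 (valence 4) → 2 H
  atom 3: C, bond orders sum to 2 (valence 4) → 2 H
  atom 4: C, bond orders sum to 1 (valence 4) → 3 H
Totals → C:4, H:10.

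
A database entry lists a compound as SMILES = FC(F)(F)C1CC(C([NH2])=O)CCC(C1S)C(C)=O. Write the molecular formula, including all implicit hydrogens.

Walk through each heavy atom and fill implicit hydrogens from standard valence (C 4, N 3, O 2, S 2, halogen 1):
  atom 1: F (halogen, monovalent) → 0 H
  atom 2: C, bond orders sum to 4 (valence 4) → 0 H
  atom 3: F (halogen, monovalent) → 0 H
  atom 4: F (halogen, monovalent) → 0 H
  atom 5: C, bond orders sum to 3 (valence 4) → 1 H
  atom 6: C, bond orders sum to 2 (valence 4) → 2 H
  atom 7: C, bond orders sum to 3 (valence 4) → 1 H
  atom 8: C, bond orders sum to 4 (valence 4) → 0 H
  atom 9: N with explicit H count 2
  atom 10: O, bond orders sum to 2 (valence 2) → 0 H
  atom 11: C, bond orders sum to 2 (valence 4) → 2 H
  atom 12: C, bond orders sum to 2 (valence 4) → 2 H
  atom 13: C, bond orders sum to 3 (valence 4) → 1 H
  atom 14: C, bond orders sum to 3 (valence 4) → 1 H
  atom 15: S, bond orders sum to 1 (valence 2) → 1 H
  atom 16: C, bond orders sum to 4 (valence 4) → 0 H
  atom 17: C, bond orders sum to 1 (valence 4) → 3 H
  atom 18: O, bond orders sum to 2 (valence 2) → 0 H
Totals → C:11, H:16, F:3, N:1, O:2, S:1.

C11H16F3NO2S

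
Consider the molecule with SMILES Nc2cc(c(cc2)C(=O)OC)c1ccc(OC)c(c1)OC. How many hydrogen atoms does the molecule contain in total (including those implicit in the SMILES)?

Walk through each heavy atom and fill implicit hydrogens from standard valence (C 4, N 3, O 2, S 2, halogen 1); for lowercase aromatic atoms, an aromatic c carries 1 H when it has two neighbours and 0 H with three, and aromatic n carries 0 H:
  atom 1: N, bond orders sum to 1 (valence 3) → 2 H
  atom 2: aromatic c, 3 neighbours → 0 H
  atom 3: aromatic c, 2 neighbours → 1 H
  atom 4: aromatic c, 3 neighbours → 0 H
  atom 5: aromatic c, 3 neighbours → 0 H
  atom 6: aromatic c, 2 neighbours → 1 H
  atom 7: aromatic c, 2 neighbours → 1 H
  atom 8: C, bond orders sum to 4 (valence 4) → 0 H
  atom 9: O, bond orders sum to 2 (valence 2) → 0 H
  atom 10: O, bond orders sum to 2 (valence 2) → 0 H
  atom 11: C, bond orders sum to 1 (valence 4) → 3 H
  atom 12: aromatic c, 3 neighbours → 0 H
  atom 13: aromatic c, 2 neighbours → 1 H
  atom 14: aromatic c, 2 neighbours → 1 H
  atom 15: aromatic c, 3 neighbours → 0 H
  atom 16: O, bond orders sum to 2 (valence 2) → 0 H
  atom 17: C, bond orders sum to 1 (valence 4) → 3 H
  atom 18: aromatic c, 3 neighbours → 0 H
  atom 19: aromatic c, 2 neighbours → 1 H
  atom 20: O, bond orders sum to 2 (valence 2) → 0 H
  atom 21: C, bond orders sum to 1 (valence 4) → 3 H
Total hydrogens: 17.

17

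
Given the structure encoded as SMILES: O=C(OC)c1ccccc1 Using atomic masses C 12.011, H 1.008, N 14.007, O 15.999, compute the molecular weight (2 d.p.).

First, the molecular formula is C8H8O2 (counting implicit H from valence).
  C: 8 × 12.011 = 96.088
  H: 8 × 1.008 = 8.064
  O: 2 × 15.999 = 31.998
Sum: 8×12.011 + 8×1.008 + 2×15.999 = 136.150 → 136.15 g/mol.

136.15 g/mol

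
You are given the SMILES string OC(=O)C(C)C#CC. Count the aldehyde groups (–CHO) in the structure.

Scan the SMILES for the aldehyde motif — none present.
Groups that are present: 1 alkyne, 1 carboxylic acid.

0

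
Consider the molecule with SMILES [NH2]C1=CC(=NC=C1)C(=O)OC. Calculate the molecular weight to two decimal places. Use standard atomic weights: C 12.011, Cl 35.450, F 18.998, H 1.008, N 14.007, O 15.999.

First, the molecular formula is C7H8N2O2 (counting implicit H from valence).
  C: 7 × 12.011 = 84.077
  H: 8 × 1.008 = 8.064
  N: 2 × 14.007 = 28.014
  O: 2 × 15.999 = 31.998
Sum: 7×12.011 + 8×1.008 + 2×14.007 + 2×15.999 = 152.153 → 152.15 g/mol.

152.15 g/mol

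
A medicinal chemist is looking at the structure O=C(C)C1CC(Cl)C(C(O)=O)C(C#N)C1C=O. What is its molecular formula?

Walk through each heavy atom and fill implicit hydrogens from standard valence (C 4, N 3, O 2, S 2, halogen 1):
  atom 1: O, bond orders sum to 2 (valence 2) → 0 H
  atom 2: C, bond orders sum to 4 (valence 4) → 0 H
  atom 3: C, bond orders sum to 1 (valence 4) → 3 H
  atom 4: C, bond orders sum to 3 (valence 4) → 1 H
  atom 5: C, bond orders sum to 2 (valence 4) → 2 H
  atom 6: C, bond orders sum to 3 (valence 4) → 1 H
  atom 7: Cl (halogen, monovalent) → 0 H
  atom 8: C, bond orders sum to 3 (valence 4) → 1 H
  atom 9: C, bond orders sum to 4 (valence 4) → 0 H
  atom 10: O, bond orders sum to 1 (valence 2) → 1 H
  atom 11: O, bond orders sum to 2 (valence 2) → 0 H
  atom 12: C, bond orders sum to 3 (valence 4) → 1 H
  atom 13: C, bond orders sum to 4 (valence 4) → 0 H
  atom 14: N, bond orders sum to 3 (valence 3) → 0 H
  atom 15: C, bond orders sum to 3 (valence 4) → 1 H
  atom 16: C, bond orders sum to 3 (valence 4) → 1 H
  atom 17: O, bond orders sum to 2 (valence 2) → 0 H
Totals → C:11, H:12, Cl:1, N:1, O:4.
In Hill order: C11H12ClNO4.

C11H12ClNO4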